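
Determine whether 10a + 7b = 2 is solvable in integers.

Step 1: Compute gcd(10, 7).
gcd(10, 7) = 1

Step 2: Check divisibility.
Does 1 divide 2? 2 = 1 x 2, so yes.

By the theorem on linear Diophantine equations, 10a + 7b = 2 has integer solutions if and only if gcd(10, 7) divides 2. Since 1 | 2, solutions exist.

Yes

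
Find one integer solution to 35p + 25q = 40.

Step 1: Check solvability.
gcd(35, 25) = 5
Since 5 divides 40, solutions exist.

Step 2: Apply extended Euclidean algorithm to find gcd.
We find integers such that 35*x0 + 25*y0 = 5

Step 3: Scale the particular solution.
Multiply by 40/5 = 8:
p = -16, q = 24

Step 4: Verify.
35*(-16) + 25*(24) = 40 = 40 ✓

p = -16, q = 24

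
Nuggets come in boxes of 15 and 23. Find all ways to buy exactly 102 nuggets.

We need non-negative integers (x, y) with 15x + 23y = 102.
For each x in 0..6, check if 102 - 15x is a non-negative multiple of 23.
No x yields an integer y ≥ 0.

No solution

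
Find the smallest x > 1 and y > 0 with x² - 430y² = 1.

We seek the smallest positive integers (x, y) with x² - 430y² = 1, i.e., x² = 430y² + 1.
Try successive y values:
y = 1: x² = 430·1² + 1 = 431, not a perfect square
y = 2: x² = 430·2² + 1 = 1721, not a perfect square
y = 3: x² = 430·3² + 1 = 3871, not a perfect square
... continuing the search (or via continued fractions) ...
y = 138030: x² = 430·138030² + 1 = 8192480787001, x = 2862251 ✓

Verify: 2862251² - 430·138030² = 8192480787001 - 8192480787000 = 1 ✓

x = 2862251, y = 138030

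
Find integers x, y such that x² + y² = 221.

We need to find integers x, y > 0 such that x² + y² = 221.
Trying x = 5: y² = 221 - 5² = 221 - 25 = 196
y = 14
Check: 5² + 14² = 25 + 196 = 221 ✓

221 = 5² + 14²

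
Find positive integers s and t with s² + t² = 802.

We need to find integers s, t > 0 such that s² + t² = 802.
Trying s = 19: t² = 802 - 19² = 802 - 361 = 441
t = 21
Check: 19² + 21² = 361 + 441 = 802 ✓

802 = 19² + 21²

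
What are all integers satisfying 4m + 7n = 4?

Step 1: Compute gcd(4, 7) = 1.
Since 1 divides 4, solutions exist.

Step 2: Find a particular solution using extended Euclidean algorithm.
We get m₀ = 8, n₀ = -4.
Check: 4*8 + 7*-4 = 4 = 4 ✓

Step 3: Write the general solution.
m = 8 + (7/1)t = 8 + 7t
n = -4 - (4/1)t = -4 - 4t
for any integer t.

m = 8 + 7t, n = -4 - 4t for integer t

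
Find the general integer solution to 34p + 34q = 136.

Step 1: Compute gcd(34, 34) = 34.
Since 34 divides 136, solutions exist.

Step 2: Find a particular solution using extended Euclidean algorithm.
We get p₀ = 0, q₀ = 4.
Check: 34*0 + 34*4 = 136 = 136 ✓

Step 3: Write the general solution.
p = 0 + (34/34)t = 0 + 1t
q = 4 - (34/34)t = 4 - 1t
for any integer t.

p = 0 + 1t, q = 4 - 1t for integer t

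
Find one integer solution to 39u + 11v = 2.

Step 1: Check solvability.
gcd(39, 11) = 1
Since 1 divides 2, solutions exist.

Step 2: Apply extended Euclidean algorithm to find gcd.
We find integers such that 39*x0 + 11*y0 = 1

Step 3: Scale the particular solution.
Multiply by 2/1 = 2:
u = 4, v = -14

Step 4: Verify.
39*(4) + 11*(-14) = 2 = 2 ✓

u = 4, v = -14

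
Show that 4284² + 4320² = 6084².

Compute a² + b² = 4284² + 4320² = 18352656 + 18662400 = 37015056
Compute c² = 6084² = 37015056
Since 37015056 = 37015056, confirmed.

Yes, it is a Pythagorean triple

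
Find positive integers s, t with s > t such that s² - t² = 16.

Factor: s² - t² = (s+t)(s-t) = 16.
We need two factors of 16 with the same parity.
Use s+t = 8 and s-t = 2 (product 8·2 = 16).
Adding: 2s = 10, so s = 5.
Subtracting: 2t = 6, so t = 3.
Check: 5² - 3² = 25 - 9 = 16 ✓

s = 5, t = 3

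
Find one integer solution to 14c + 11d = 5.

Step 1: Check solvability.
gcd(14, 11) = 1
Since 1 divides 5, solutions exist.

Step 2: Apply extended Euclidean algorithm to find gcd.
We find integers such that 14*x0 + 11*y0 = 1

Step 3: Scale the particular solution.
Multiply by 5/1 = 5:
c = 20, d = -25

Step 4: Verify.
14*(20) + 11*(-25) = 5 = 5 ✓

c = 20, d = -25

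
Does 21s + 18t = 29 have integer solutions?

Step 1: Compute gcd(21, 18).
gcd(21, 18) = 3

Step 2: Check divisibility.
Does 3 divide 29? 29 = 3 x 9 + 2, so no.

By the theorem on linear Diophantine equations, 21s + 18t = 29 has integer solutions if and only if gcd(21, 18) divides 29. Since 3 does not divide 29, no solutions exist.

No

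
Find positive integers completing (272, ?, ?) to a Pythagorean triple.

We need the other leg and hypotenuse such that 272² + x² = c².
Take x = 225, c = 353: 272² + 225² = 73984 + 50625 = 124609 = 353² ✓
Triple: (225, 272, 353)

(225, 272, 353)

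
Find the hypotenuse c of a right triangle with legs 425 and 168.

c² = a² + b² = 425² + 168² = 180625 + 28224 = 208849
c = sqrt(208849) = 457

457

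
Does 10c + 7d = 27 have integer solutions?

Step 1: Compute gcd(10, 7).
gcd(10, 7) = 1

Step 2: Check divisibility.
Does 1 divide 27? 27 = 1 x 27, so yes.

By the theorem on linear Diophantine equations, 10c + 7d = 27 has integer solutions if and only if gcd(10, 7) divides 27. Since 1 | 27, solutions exist.

Yes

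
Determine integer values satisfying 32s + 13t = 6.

Step 1: Check solvability.
gcd(32, 13) = 1
Since 1 divides 6, solutions exist.

Step 2: Apply extended Euclidean algorithm to find gcd.
We find integers such that 32*x0 + 13*y0 = 1

Step 3: Scale the particular solution.
Multiply by 6/1 = 6:
s = -12, t = 30

Step 4: Verify.
32*(-12) + 13*(30) = 6 = 6 ✓

s = -12, t = 30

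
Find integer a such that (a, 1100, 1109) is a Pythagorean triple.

a² = c² - b² = 1109² - 1100² = 1229881 - 1210000 = 19881
a = sqrt(19881) = 141

141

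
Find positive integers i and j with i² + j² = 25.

We need to find integers i, j > 0 such that i² + j² = 25.
Trying i = 3: j² = 25 - 3² = 25 - 9 = 16
j = 4
Check: 3² + 4² = 9 + 16 = 25 ✓

25 = 3² + 4²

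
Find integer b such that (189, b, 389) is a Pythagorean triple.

b² = c² - a² = 389² - 189² = 151321 - 35721 = 115600
b = sqrt(115600) = 340

340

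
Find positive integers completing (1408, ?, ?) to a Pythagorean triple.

We need the other leg and hypotenuse such that 1408² + x² = c².
Take x = 540, c = 1508: 1408² + 540² = 1982464 + 291600 = 2274064 = 1508² ✓
Triple: (540, 1408, 1508)

(540, 1408, 1508)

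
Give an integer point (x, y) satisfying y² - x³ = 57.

Try small integer x values and check whether x³ + 57 is a perfect square.
x = 7: x³ + 57 = 7³ + 57 = 343 + 57 = 400
Is 400 a perfect square? 20² = 400 ✓
So (x, y) = (7, 20) is a solution.

x = 7, y = 20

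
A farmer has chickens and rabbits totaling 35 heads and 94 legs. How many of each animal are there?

Let c = chickens, r = rabbits.
Heads: c + r = 35
Legs: 2c + 4r = 94
From the first equation, c = 35 - r. Substitute:
2(35 - r) + 4r = 94
70 + 2r = 94
r = (94 - 70)/2 = 12
c = 35 - 12 = 23

Chickens: 23, Rabbits: 12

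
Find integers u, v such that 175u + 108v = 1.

Step 1: Check solvability.
gcd(175, 108) = 1
Since 1 divides 1, solutions exist.

Step 2: Apply extended Euclidean algorithm to find gcd.
We find integers such that 175*x0 + 108*y0 = 1

Step 3: Scale the particular solution.
Multiply by 1/1 = 1:
u = -29, v = 47

Step 4: Verify.
175*(-29) + 108*(47) = 1 = 1 ✓

u = -29, v = 47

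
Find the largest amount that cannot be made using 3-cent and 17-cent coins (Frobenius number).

For two coprime denominations a and b, the Frobenius number (largest value not representable as a non-negative combination) is ab - a - b.
Here gcd(3, 17) = 1, so they are coprime.
F(3, 17) = 3·17 - 3 - 17 = 51 - 20 = 31

31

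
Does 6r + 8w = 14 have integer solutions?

Step 1: Compute gcd(6, 8).
gcd(6, 8) = 2

Step 2: Check divisibility.
Does 2 divide 14? 14 = 2 x 7, so yes.

By the theorem on linear Diophantine equations, 6r + 8w = 14 has integer solutions if and only if gcd(6, 8) divides 14. Since 2 | 14, solutions exist.

Yes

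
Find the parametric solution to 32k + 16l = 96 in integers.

Step 1: Compute gcd(32, 16) = 16.
Since 16 divides 96, solutions exist.

Step 2: Find a particular solution using extended Euclidean algorithm.
We get k₀ = 0, l₀ = 6.
Check: 32*0 + 16*6 = 96 = 96 ✓

Step 3: Write the general solution.
k = 0 + (16/16)t = 0 + 1t
l = 6 - (32/16)t = 6 - 2t
for any integer t.

k = 0 + 1t, l = 6 - 2t for integer t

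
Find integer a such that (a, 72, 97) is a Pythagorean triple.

a² = c² - b² = 97² - 72² = 9409 - 5184 = 4225
a = sqrt(4225) = 65

65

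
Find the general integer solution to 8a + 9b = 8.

Step 1: Compute gcd(8, 9) = 1.
Since 1 divides 8, solutions exist.

Step 2: Find a particular solution using extended Euclidean algorithm.
We get a₀ = -8, b₀ = 8.
Check: 8*-8 + 9*8 = 8 = 8 ✓

Step 3: Write the general solution.
a = -8 + (9/1)t = -8 + 9t
b = 8 - (8/1)t = 8 - 8t
for any integer t.

a = -8 + 9t, b = 8 - 8t for integer t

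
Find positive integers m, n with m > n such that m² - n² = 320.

Factor: m² - n² = (m+n)(m-n) = 320.
We need two factors of 320 with the same parity.
Use m+n = 160 and m-n = 2 (product 160·2 = 320).
Adding: 2m = 162, so m = 81.
Subtracting: 2n = 158, so n = 79.
Check: 81² - 79² = 6561 - 6241 = 320 ✓

m = 81, n = 79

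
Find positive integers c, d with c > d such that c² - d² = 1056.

Factor: c² - d² = (c+d)(c-d) = 1056.
We need two factors of 1056 with the same parity.
Use c+d = 528 and c-d = 2 (product 528·2 = 1056).
Adding: 2c = 530, so c = 265.
Subtracting: 2d = 526, so d = 263.
Check: 265² - 263² = 70225 - 69169 = 1056 ✓

c = 265, d = 263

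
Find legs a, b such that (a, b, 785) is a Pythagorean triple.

We need a² + b² = 785² = 616225.
Trying: 425² + 660² = 180625 + 435600 = 616225 ✓

(425, 660, 785)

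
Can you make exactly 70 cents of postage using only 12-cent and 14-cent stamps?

We need non-negative x, y with 12x + 14y = 70.
gcd(12, 14) = 2 divides 70, so integer solutions exist.
Search for a non-negative one: x = 0 gives 14y = 70 - 0 = 70, so y = 5.
Check: 12·0 + 14·5 = 70 ✓

Yes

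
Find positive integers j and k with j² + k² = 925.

We need to find integers j, k > 0 such that j² + k² = 925.
Trying j = 5: k² = 925 - 5² = 925 - 25 = 900
k = 30
Check: 5² + 30² = 25 + 900 = 925 ✓

925 = 5² + 30²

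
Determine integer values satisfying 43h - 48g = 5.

Step 1: Check solvability.
gcd(43, 48) = 1
Since 1 divides 5, solutions exist.

Step 2: Apply extended Euclidean algorithm to find gcd.
We find integers such that 43*x0 + 48*y0 = 1

Step 3: Scale the particular solution.
Multiply by 5/1 = 5:
h = 95, g = 85

Step 4: Verify.
43*(95) - 48*(85) = 5 = 5 ✓

h = 95, g = 85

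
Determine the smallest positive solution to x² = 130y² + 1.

We seek the smallest positive integers (x, y) with x² - 130y² = 1, i.e., x² = 130y² + 1.
Try successive y values:
y = 1: x² = 130·1² + 1 = 131, not a perfect square
y = 2: x² = 130·2² + 1 = 521, not a perfect square
y = 3: x² = 130·3² + 1 = 1171, not a perfect square
... continuing the search (or via continued fractions) ...
y = 570: x² = 130·570² + 1 = 42237001, x = 6499 ✓

Verify: 6499² - 130·570² = 42237001 - 42237000 = 1 ✓

x = 6499, y = 570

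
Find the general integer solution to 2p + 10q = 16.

Step 1: Compute gcd(2, 10) = 2.
Since 2 divides 16, solutions exist.

Step 2: Find a particular solution using extended Euclidean algorithm.
We get p₀ = 8, q₀ = 0.
Check: 2*8 + 10*0 = 16 = 16 ✓

Step 3: Write the general solution.
p = 8 + (10/2)t = 8 + 5t
q = 0 - (2/2)t = 0 - 1t
for any integer t.

p = 8 + 5t, q = 0 - 1t for integer t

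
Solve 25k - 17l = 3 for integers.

Step 1: Check solvability.
gcd(25, 17) = 1
Since 1 divides 3, solutions exist.

Step 2: Apply extended Euclidean algorithm to find gcd.
We find integers such that 25*x0 + 17*y0 = 1

Step 3: Scale the particular solution.
Multiply by 3/1 = 3:
k = -6, l = -9

Step 4: Verify.
25*(-6) - 17*(-9) = 3 = 3 ✓

k = -6, l = -9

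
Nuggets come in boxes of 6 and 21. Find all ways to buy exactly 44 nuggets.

We need non-negative integers (x, y) with 6x + 21y = 44.
For each x in 0..7, check if 44 - 6x is a non-negative multiple of 21.
No x yields an integer y ≥ 0.

No solution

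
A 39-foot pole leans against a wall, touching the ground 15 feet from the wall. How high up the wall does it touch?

The ladder, wall, and ground form a right triangle with hypotenuse 39 and one leg 15.
By the Pythagorean theorem: h² = 39² - 15² = 1521 - 225 = 1296
h = √1296 = 36 feet

36 feet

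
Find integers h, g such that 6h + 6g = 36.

Step 1: Check solvability.
gcd(6, 6) = 6
Since 6 divides 36, solutions exist.

Step 2: Apply extended Euclidean algorithm to find gcd.
We find integers such that 6*x0 + 6*y0 = 6

Step 3: Scale the particular solution.
Multiply by 36/6 = 6:
h = 0, g = 6

Step 4: Verify.
6*(0) + 6*(6) = 36 = 36 ✓

h = 0, g = 6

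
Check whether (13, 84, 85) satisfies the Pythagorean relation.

Compute a² + b²:
13² + 84² = 169 + 7056 = 7225
Compute c²:
85² = 7225
Since 7225 = 7225, it is a Pythagorean triple.

Yes, it is a Pythagorean triple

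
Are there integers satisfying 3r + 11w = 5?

Step 1: Compute gcd(3, 11).
gcd(3, 11) = 1

Step 2: Check divisibility.
Does 1 divide 5? 5 = 1 x 5, so yes.

By the theorem on linear Diophantine equations, 3r + 11w = 5 has integer solutions if and only if gcd(3, 11) divides 5. Since 1 | 5, solutions exist.

Yes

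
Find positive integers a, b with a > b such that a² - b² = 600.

Factor: a² - b² = (a+b)(a-b) = 600.
We need two factors of 600 with the same parity.
Use a+b = 300 and a-b = 2 (product 300·2 = 600).
Adding: 2a = 302, so a = 151.
Subtracting: 2b = 298, so b = 149.
Check: 151² - 149² = 22801 - 22201 = 600 ✓

a = 151, b = 149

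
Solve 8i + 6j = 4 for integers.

Step 1: Check solvability.
gcd(8, 6) = 2
Since 2 divides 4, solutions exist.

Step 2: Apply extended Euclidean algorithm to find gcd.
We find integers such that 8*x0 + 6*y0 = 2

Step 3: Scale the particular solution.
Multiply by 4/2 = 2:
i = 2, j = -2

Step 4: Verify.
8*(2) + 6*(-2) = 4 = 4 ✓

i = 2, j = -2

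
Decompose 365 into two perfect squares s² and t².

We need to find integers s, t > 0 such that s² + t² = 365.
Trying s = 2: t² = 365 - 2² = 365 - 4 = 361
t = 19
Check: 2² + 19² = 4 + 361 = 365 ✓

365 = 2² + 19²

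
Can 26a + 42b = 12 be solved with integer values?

Step 1: Compute gcd(26, 42).
gcd(26, 42) = 2

Step 2: Check divisibility.
Does 2 divide 12? 12 = 2 x 6, so yes.

By the theorem on linear Diophantine equations, 26a + 42b = 12 has integer solutions if and only if gcd(26, 42) divides 12. Since 2 | 12, solutions exist.

Yes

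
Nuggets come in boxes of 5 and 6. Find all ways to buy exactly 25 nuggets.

We need non-negative integers (x, y) with 5x + 6y = 25.
For each x in 0..5, check if 25 - 5x is a non-negative multiple of 6.
x = 5: 6y = 0, y = 0 ✓

(5 boxes of 5, 0 boxes of 6)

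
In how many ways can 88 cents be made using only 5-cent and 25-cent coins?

We need non-negative integers (x, y) with 5x + 25y = 88.
For each x from 0 to 17, check if (88 - 5x) is a non-negative multiple of 25.
Solutions (x, y): none
Count: 0

0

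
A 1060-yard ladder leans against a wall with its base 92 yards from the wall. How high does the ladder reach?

The ladder, wall, and ground form a right triangle with hypotenuse 1060 and one leg 92.
By the Pythagorean theorem: h² = 1060² - 92² = 1123600 - 8464 = 1115136
h = √1115136 = 1056 yards

1056 yards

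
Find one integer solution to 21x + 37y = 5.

Step 1: Check solvability.
gcd(21, 37) = 1
Since 1 divides 5, solutions exist.

Step 2: Apply extended Euclidean algorithm to find gcd.
We find integers such that 21*x0 + 37*y0 = 1

Step 3: Scale the particular solution.
Multiply by 5/1 = 5:
x = -35, y = 20

Step 4: Verify.
21*(-35) + 37*(20) = 5 = 5 ✓

x = -35, y = 20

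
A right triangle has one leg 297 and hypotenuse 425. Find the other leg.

b² = c² - a² = 180625 - 88209 = 92416
b = 304

304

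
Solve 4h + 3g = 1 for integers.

Step 1: Check solvability.
gcd(4, 3) = 1
Since 1 divides 1, solutions exist.

Step 2: Apply extended Euclidean algorithm to find gcd.
We find integers such that 4*x0 + 3*y0 = 1

Step 3: Scale the particular solution.
Multiply by 1/1 = 1:
h = 1, g = -1

Step 4: Verify.
4*(1) + 3*(-1) = 1 = 1 ✓

h = 1, g = -1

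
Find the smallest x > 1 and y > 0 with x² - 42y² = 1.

We seek the smallest positive integers (x, y) with x² - 42y² = 1, i.e., x² = 42y² + 1.
Try successive y values:
y = 1: x² = 42·1² + 1 = 43, not a perfect square
y = 2: x² = 42·2² + 1 = 169, x = 13 ✓

Verify: 13² - 42·2² = 169 - 168 = 1 ✓

x = 13, y = 2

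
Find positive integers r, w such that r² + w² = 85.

Search for r with 85 - r² a perfect square.
r = 2: 85 - 2² = 85 - 4 = 81 = 9² ✓
So r = 2, w = 9.

r = 2, w = 9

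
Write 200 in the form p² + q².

We need to find integers p, q > 0 such that p² + q² = 200.
Trying p = 2: q² = 200 - 2² = 200 - 4 = 196
q = 14
Check: 2² + 14² = 4 + 196 = 200 ✓

200 = 2² + 14²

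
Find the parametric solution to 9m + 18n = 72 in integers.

Step 1: Compute gcd(9, 18) = 9.
Since 9 divides 72, solutions exist.

Step 2: Find a particular solution using extended Euclidean algorithm.
We get m₀ = 8, n₀ = 0.
Check: 9*8 + 18*0 = 72 = 72 ✓

Step 3: Write the general solution.
m = 8 + (18/9)t = 8 + 2t
n = 0 - (9/9)t = 0 - 1t
for any integer t.

m = 8 + 2t, n = 0 - 1t for integer t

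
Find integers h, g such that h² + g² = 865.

We need to find integers h, g > 0 such that h² + g² = 865.
Trying h = 9: g² = 865 - 9² = 865 - 81 = 784
g = 28
Check: 9² + 28² = 81 + 784 = 865 ✓

865 = 9² + 28²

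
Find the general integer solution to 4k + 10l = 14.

Step 1: Compute gcd(4, 10) = 2.
Since 2 divides 14, solutions exist.

Step 2: Find a particular solution using extended Euclidean algorithm.
We get k₀ = -14, l₀ = 7.
Check: 4*-14 + 10*7 = 14 = 14 ✓

Step 3: Write the general solution.
k = -14 + (10/2)t = -14 + 5t
l = 7 - (4/2)t = 7 - 2t
for any integer t.

k = -14 + 5t, l = 7 - 2t for integer t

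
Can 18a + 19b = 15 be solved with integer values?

Step 1: Compute gcd(18, 19).
gcd(18, 19) = 1

Step 2: Check divisibility.
Does 1 divide 15? 15 = 1 x 15, so yes.

By the theorem on linear Diophantine equations, 18a + 19b = 15 has integer solutions if and only if gcd(18, 19) divides 15. Since 1 | 15, solutions exist.

Yes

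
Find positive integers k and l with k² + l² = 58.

We need to find integers k, l > 0 such that k² + l² = 58.
Trying k = 3: l² = 58 - 3² = 58 - 9 = 49
l = 7
Check: 3² + 7² = 9 + 49 = 58 ✓

58 = 3² + 7²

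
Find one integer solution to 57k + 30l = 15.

Step 1: Check solvability.
gcd(57, 30) = 3
Since 3 divides 15, solutions exist.

Step 2: Apply extended Euclidean algorithm to find gcd.
We find integers such that 57*x0 + 30*y0 = 3

Step 3: Scale the particular solution.
Multiply by 15/3 = 5:
k = -5, l = 10

Step 4: Verify.
57*(-5) + 30*(10) = 15 = 15 ✓

k = -5, l = 10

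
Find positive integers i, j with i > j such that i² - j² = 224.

Factor: i² - j² = (i+j)(i-j) = 224.
We need two factors of 224 with the same parity.
Use i+j = 112 and i-j = 2 (product 112·2 = 224).
Adding: 2i = 114, so i = 57.
Subtracting: 2j = 110, so j = 55.
Check: 57² - 55² = 3249 - 3025 = 224 ✓

i = 57, j = 55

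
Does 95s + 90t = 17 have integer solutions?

Step 1: Compute gcd(95, 90).
gcd(95, 90) = 5

Step 2: Check divisibility.
Does 5 divide 17? 17 = 5 x 3 + 2, so no.

By the theorem on linear Diophantine equations, 95s + 90t = 17 has integer solutions if and only if gcd(95, 90) divides 17. Since 5 does not divide 17, no solutions exist.

No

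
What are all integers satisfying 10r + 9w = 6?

Step 1: Compute gcd(10, 9) = 1.
Since 1 divides 6, solutions exist.

Step 2: Find a particular solution using extended Euclidean algorithm.
We get r₀ = 6, w₀ = -6.
Check: 10*6 + 9*-6 = 6 = 6 ✓

Step 3: Write the general solution.
r = 6 + (9/1)t = 6 + 9t
w = -6 - (10/1)t = -6 - 10t
for any integer t.

r = 6 + 9t, w = -6 - 10t for integer t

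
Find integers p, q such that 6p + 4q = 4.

Step 1: Check solvability.
gcd(6, 4) = 2
Since 2 divides 4, solutions exist.

Step 2: Apply extended Euclidean algorithm to find gcd.
We find integers such that 6*x0 + 4*y0 = 2

Step 3: Scale the particular solution.
Multiply by 4/2 = 2:
p = 2, q = -2

Step 4: Verify.
6*(2) + 4*(-2) = 4 = 4 ✓

p = 2, q = -2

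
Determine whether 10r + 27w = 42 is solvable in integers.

Step 1: Compute gcd(10, 27).
gcd(10, 27) = 1

Step 2: Check divisibility.
Does 1 divide 42? 42 = 1 x 42, so yes.

By the theorem on linear Diophantine equations, 10r + 27w = 42 has integer solutions if and only if gcd(10, 27) divides 42. Since 1 | 42, solutions exist.

Yes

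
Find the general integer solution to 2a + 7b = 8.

Step 1: Compute gcd(2, 7) = 1.
Since 1 divides 8, solutions exist.

Step 2: Find a particular solution using extended Euclidean algorithm.
We get a₀ = -24, b₀ = 8.
Check: 2*-24 + 7*8 = 8 = 8 ✓

Step 3: Write the general solution.
a = -24 + (7/1)t = -24 + 7t
b = 8 - (2/1)t = 8 - 2t
for any integer t.

a = -24 + 7t, b = 8 - 2t for integer t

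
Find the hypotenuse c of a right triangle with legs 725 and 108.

c² = a² + b² = 725² + 108² = 525625 + 11664 = 537289
c = sqrt(537289) = 733

733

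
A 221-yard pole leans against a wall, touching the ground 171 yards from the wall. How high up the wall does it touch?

The ladder, wall, and ground form a right triangle with hypotenuse 221 and one leg 171.
By the Pythagorean theorem: h² = 221² - 171² = 48841 - 29241 = 19600
h = √19600 = 140 yards

140 yards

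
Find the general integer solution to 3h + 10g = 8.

Step 1: Compute gcd(3, 10) = 1.
Since 1 divides 8, solutions exist.

Step 2: Find a particular solution using extended Euclidean algorithm.
We get h₀ = -24, g₀ = 8.
Check: 3*-24 + 10*8 = 8 = 8 ✓

Step 3: Write the general solution.
h = -24 + (10/1)t = -24 + 10t
g = 8 - (3/1)t = 8 - 3t
for any integer t.

h = -24 + 10t, g = 8 - 3t for integer t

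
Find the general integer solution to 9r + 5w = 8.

Step 1: Compute gcd(9, 5) = 1.
Since 1 divides 8, solutions exist.

Step 2: Find a particular solution using extended Euclidean algorithm.
We get r₀ = -8, w₀ = 16.
Check: 9*-8 + 5*16 = 8 = 8 ✓

Step 3: Write the general solution.
r = -8 + (5/1)t = -8 + 5t
w = 16 - (9/1)t = 16 - 9t
for any integer t.

r = -8 + 5t, w = 16 - 9t for integer t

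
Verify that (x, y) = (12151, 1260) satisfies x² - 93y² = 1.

Compute x² = 12151² = 147646801
Compute 93y² = 93·1260² = 93·1587600 = 147646800
x² - 93y² = 147646801 - 147646800 = 1
Since this equals 1, (12151, 1260) is a solution.

Yes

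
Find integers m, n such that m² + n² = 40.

We need to find integers m, n > 0 such that m² + n² = 40.
Trying m = 2: n² = 40 - 2² = 40 - 4 = 36
n = 6
Check: 2² + 6² = 4 + 36 = 40 ✓

40 = 2² + 6²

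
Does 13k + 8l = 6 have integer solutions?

Step 1: Compute gcd(13, 8).
gcd(13, 8) = 1

Step 2: Check divisibility.
Does 1 divide 6? 6 = 1 x 6, so yes.

By the theorem on linear Diophantine equations, 13k + 8l = 6 has integer solutions if and only if gcd(13, 8) divides 6. Since 1 | 6, solutions exist.

Yes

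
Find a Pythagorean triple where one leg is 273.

We need the other leg and hypotenuse such that 273² + x² = c².
Take x = 5320, c = 5327: 273² + 5320² = 74529 + 28302400 = 28376929 = 5327² ✓
Triple: (273, 5320, 5327)

(273, 5320, 5327)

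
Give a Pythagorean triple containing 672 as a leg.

We need the other leg and hypotenuse such that 672² + x² = c².
Take x = 185, c = 697: 672² + 185² = 451584 + 34225 = 485809 = 697² ✓
Triple: (185, 672, 697)

(185, 672, 697)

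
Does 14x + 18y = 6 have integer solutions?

Step 1: Compute gcd(14, 18).
gcd(14, 18) = 2

Step 2: Check divisibility.
Does 2 divide 6? 6 = 2 x 3, so yes.

By the theorem on linear Diophantine equations, 14x + 18y = 6 has integer solutions if and only if gcd(14, 18) divides 6. Since 2 | 6, solutions exist.

Yes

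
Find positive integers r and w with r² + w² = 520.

We need to find integers r, w > 0 such that r² + w² = 520.
Trying r = 6: w² = 520 - 6² = 520 - 36 = 484
w = 22
Check: 6² + 22² = 36 + 484 = 520 ✓

520 = 6² + 22²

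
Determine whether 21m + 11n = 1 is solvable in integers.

Step 1: Compute gcd(21, 11).
gcd(21, 11) = 1

Step 2: Check divisibility.
Does 1 divide 1? 1 = 1 x 1, so yes.

By the theorem on linear Diophantine equations, 21m + 11n = 1 has integer solutions if and only if gcd(21, 11) divides 1. Since 1 | 1, solutions exist.

Yes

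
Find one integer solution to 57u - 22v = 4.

Step 1: Check solvability.
gcd(57, 22) = 1
Since 1 divides 4, solutions exist.

Step 2: Apply extended Euclidean algorithm to find gcd.
We find integers such that 57*x0 + 22*y0 = 1

Step 3: Scale the particular solution.
Multiply by 4/1 = 4:
u = -20, v = -52

Step 4: Verify.
57*(-20) - 22*(-52) = 4 = 4 ✓

u = -20, v = -52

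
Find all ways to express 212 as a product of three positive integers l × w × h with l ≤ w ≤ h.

Iterate l from 1 to ⌊212^(1/3)⌋. For each l dividing 212, iterate w ≥ l with w dividing 212/l, and set h = 212/(l·w).
Triples found (4): (1×1×212), (1×2×106), (1×4×53), (2×2×53)

(1×1×212), (1×2×106), (1×4×53), (2×2×53)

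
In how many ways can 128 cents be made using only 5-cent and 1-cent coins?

We need non-negative integers (x, y) with 5x + 1y = 128.
For each x from 0 to 25, check if (128 - 5x) is a non-negative multiple of 1.
Solutions (x, y): (0,128), (1,123), (2,118), (3,113), ...
Count: 26

26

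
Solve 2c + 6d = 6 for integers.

Step 1: Check solvability.
gcd(2, 6) = 2
Since 2 divides 6, solutions exist.

Step 2: Apply extended Euclidean algorithm to find gcd.
We find integers such that 2*x0 + 6*y0 = 2

Step 3: Scale the particular solution.
Multiply by 6/2 = 3:
c = 3, d = 0

Step 4: Verify.
2*(3) + 6*(0) = 6 = 6 ✓

c = 3, d = 0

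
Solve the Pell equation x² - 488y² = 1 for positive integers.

We seek the smallest positive integers (x, y) with x² - 488y² = 1, i.e., x² = 488y² + 1.
Try successive y values:
y = 1: x² = 488·1² + 1 = 489, not a perfect square
y = 2: x² = 488·2² + 1 = 1953, not a perfect square
y = 3: x² = 488·3² + 1 = 4393, not a perfect square
... continuing the search (or via continued fractions) ...
y = 11: x² = 488·11² + 1 = 59049, x = 243 ✓

Verify: 243² - 488·11² = 59049 - 59048 = 1 ✓

x = 243, y = 11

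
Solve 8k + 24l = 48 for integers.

Step 1: Check solvability.
gcd(8, 24) = 8
Since 8 divides 48, solutions exist.

Step 2: Apply extended Euclidean algorithm to find gcd.
We find integers such that 8*x0 + 24*y0 = 8

Step 3: Scale the particular solution.
Multiply by 48/8 = 6:
k = 6, l = 0

Step 4: Verify.
8*(6) + 24*(0) = 48 = 48 ✓

k = 6, l = 0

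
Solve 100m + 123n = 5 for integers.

Step 1: Check solvability.
gcd(100, 123) = 1
Since 1 divides 5, solutions exist.

Step 2: Apply extended Euclidean algorithm to find gcd.
We find integers such that 100*x0 + 123*y0 = 1

Step 3: Scale the particular solution.
Multiply by 5/1 = 5:
m = 80, n = -65

Step 4: Verify.
100*(80) + 123*(-65) = 5 = 5 ✓

m = 80, n = -65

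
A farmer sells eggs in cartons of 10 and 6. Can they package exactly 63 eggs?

We need non-negative a, b with 10a + 6b = 63.
gcd(10, 6) = 2, and 2 does not divide 63.
No integer solutions exist.

No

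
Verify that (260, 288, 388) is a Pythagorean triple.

Compute a² + b²:
260² + 288² = 67600 + 82944 = 150544
Compute c²:
388² = 150544
Since 150544 = 150544, it is a Pythagorean triple.

Yes, it is a Pythagorean triple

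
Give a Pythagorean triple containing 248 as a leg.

We need the other leg and hypotenuse such that 248² + x² = c².
Take x = 945, c = 977: 248² + 945² = 61504 + 893025 = 954529 = 977² ✓
Triple: (945, 248, 977)

(945, 248, 977)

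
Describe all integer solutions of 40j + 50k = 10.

Step 1: Compute gcd(40, 50) = 10.
Since 10 divides 10, solutions exist.

Step 2: Find a particular solution using extended Euclidean algorithm.
We get j₀ = -1, k₀ = 1.
Check: 40*-1 + 50*1 = 10 = 10 ✓

Step 3: Write the general solution.
j = -1 + (50/10)t = -1 + 5t
k = 1 - (40/10)t = 1 - 4t
for any integer t.

j = -1 + 5t, k = 1 - 4t for integer t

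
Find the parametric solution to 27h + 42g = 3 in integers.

Step 1: Compute gcd(27, 42) = 3.
Since 3 divides 3, solutions exist.

Step 2: Find a particular solution using extended Euclidean algorithm.
We get h₀ = -3, g₀ = 2.
Check: 27*-3 + 42*2 = 3 = 3 ✓

Step 3: Write the general solution.
h = -3 + (42/3)t = -3 + 14t
g = 2 - (27/3)t = 2 - 9t
for any integer t.

h = -3 + 14t, g = 2 - 9t for integer t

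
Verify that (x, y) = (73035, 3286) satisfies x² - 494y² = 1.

Compute x² = 73035² = 5334111225
Compute 494y² = 494·3286² = 494·10797796 = 5334111224
x² - 494y² = 5334111225 - 5334111224 = 1
Since this equals 1, (73035, 3286) is a solution.

Yes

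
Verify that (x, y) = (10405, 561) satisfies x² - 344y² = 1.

Compute x² = 10405² = 108264025
Compute 344y² = 344·561² = 344·314721 = 108264024
x² - 344y² = 108264025 - 108264024 = 1
Since this equals 1, (10405, 561) is a solution.

Yes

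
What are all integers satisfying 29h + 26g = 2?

Step 1: Compute gcd(29, 26) = 1.
Since 1 divides 2, solutions exist.

Step 2: Find a particular solution using extended Euclidean algorithm.
We get h₀ = 18, g₀ = -20.
Check: 29*18 + 26*-20 = 2 = 2 ✓

Step 3: Write the general solution.
h = 18 + (26/1)t = 18 + 26t
g = -20 - (29/1)t = -20 - 29t
for any integer t.

h = 18 + 26t, g = -20 - 29t for integer t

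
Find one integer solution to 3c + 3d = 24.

Step 1: Check solvability.
gcd(3, 3) = 3
Since 3 divides 24, solutions exist.

Step 2: Apply extended Euclidean algorithm to find gcd.
We find integers such that 3*x0 + 3*y0 = 3

Step 3: Scale the particular solution.
Multiply by 24/3 = 8:
c = 0, d = 8

Step 4: Verify.
3*(0) + 3*(8) = 24 = 24 ✓

c = 0, d = 8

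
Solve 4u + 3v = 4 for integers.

Step 1: Check solvability.
gcd(4, 3) = 1
Since 1 divides 4, solutions exist.

Step 2: Apply extended Euclidean algorithm to find gcd.
We find integers such that 4*x0 + 3*y0 = 1

Step 3: Scale the particular solution.
Multiply by 4/1 = 4:
u = 4, v = -4

Step 4: Verify.
4*(4) + 3*(-4) = 4 = 4 ✓

u = 4, v = -4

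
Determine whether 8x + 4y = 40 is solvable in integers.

Step 1: Compute gcd(8, 4).
gcd(8, 4) = 4

Step 2: Check divisibility.
Does 4 divide 40? 40 = 4 x 10, so yes.

By the theorem on linear Diophantine equations, 8x + 4y = 40 has integer solutions if and only if gcd(8, 4) divides 40. Since 4 | 40, solutions exist.

Yes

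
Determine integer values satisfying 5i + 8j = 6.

Step 1: Check solvability.
gcd(5, 8) = 1
Since 1 divides 6, solutions exist.

Step 2: Apply extended Euclidean algorithm to find gcd.
We find integers such that 5*x0 + 8*y0 = 1

Step 3: Scale the particular solution.
Multiply by 6/1 = 6:
i = -18, j = 12

Step 4: Verify.
5*(-18) + 8*(12) = 6 = 6 ✓

i = -18, j = 12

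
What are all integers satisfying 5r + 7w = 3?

Step 1: Compute gcd(5, 7) = 1.
Since 1 divides 3, solutions exist.

Step 2: Find a particular solution using extended Euclidean algorithm.
We get r₀ = 9, w₀ = -6.
Check: 5*9 + 7*-6 = 3 = 3 ✓

Step 3: Write the general solution.
r = 9 + (7/1)t = 9 + 7t
w = -6 - (5/1)t = -6 - 5t
for any integer t.

r = 9 + 7t, w = -6 - 5t for integer t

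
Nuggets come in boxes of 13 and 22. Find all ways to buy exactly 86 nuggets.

We need non-negative integers (x, y) with 13x + 22y = 86.
For each x in 0..6, check if 86 - 13x is a non-negative multiple of 22.
No x yields an integer y ≥ 0.

No solution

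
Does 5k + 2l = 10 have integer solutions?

Step 1: Compute gcd(5, 2).
gcd(5, 2) = 1

Step 2: Check divisibility.
Does 1 divide 10? 10 = 1 x 10, so yes.

By the theorem on linear Diophantine equations, 5k + 2l = 10 has integer solutions if and only if gcd(5, 2) divides 10. Since 1 | 10, solutions exist.

Yes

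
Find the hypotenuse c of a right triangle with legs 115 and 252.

c² = a² + b² = 115² + 252² = 13225 + 63504 = 76729
c = 277

277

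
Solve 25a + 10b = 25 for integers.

Step 1: Check solvability.
gcd(25, 10) = 5
Since 5 divides 25, solutions exist.

Step 2: Apply extended Euclidean algorithm to find gcd.
We find integers such that 25*x0 + 10*y0 = 5

Step 3: Scale the particular solution.
Multiply by 25/5 = 5:
a = 5, b = -10

Step 4: Verify.
25*(5) + 10*(-10) = 25 = 25 ✓

a = 5, b = -10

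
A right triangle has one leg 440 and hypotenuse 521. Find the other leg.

a² = c² - b² = 271441 - 193600 = 77841
a = 279

279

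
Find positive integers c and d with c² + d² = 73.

We need to find integers c, d > 0 such that c² + d² = 73.
Trying c = 3: d² = 73 - 3² = 73 - 9 = 64
d = 8
Check: 3² + 8² = 9 + 64 = 73 ✓

73 = 3² + 8²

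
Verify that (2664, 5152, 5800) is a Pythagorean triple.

Compute a² + b² = 2664² + 5152² = 7096896 + 26543104 = 33640000
Compute c² = 5800² = 33640000
Since 33640000 = 33640000, confirmed.

Yes, it is a Pythagorean triple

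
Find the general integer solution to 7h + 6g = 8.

Step 1: Compute gcd(7, 6) = 1.
Since 1 divides 8, solutions exist.

Step 2: Find a particular solution using extended Euclidean algorithm.
We get h₀ = 8, g₀ = -8.
Check: 7*8 + 6*-8 = 8 = 8 ✓

Step 3: Write the general solution.
h = 8 + (6/1)t = 8 + 6t
g = -8 - (7/1)t = -8 - 7t
for any integer t.

h = 8 + 6t, g = -8 - 7t for integer t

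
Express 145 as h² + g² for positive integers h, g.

We need to find integers h, g > 0 such that h² + g² = 145.
Trying h = 1: g² = 145 - 1² = 145 - 1 = 144
g = 12
Check: 1² + 12² = 1 + 144 = 145 ✓

145 = 1² + 12²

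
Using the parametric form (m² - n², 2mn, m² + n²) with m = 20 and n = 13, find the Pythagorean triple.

a = m² - n² = 20² - 13² = 400 - 169 = 231
b = 2mn = 2·20·13 = 520
c = m² + n² = 400 + 169 = 569
Verify: 231² + 520² = 53361 + 270400 = 323761 = 569² ✓

(231, 520, 569)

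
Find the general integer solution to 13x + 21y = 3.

Step 1: Compute gcd(13, 21) = 1.
Since 1 divides 3, solutions exist.

Step 2: Find a particular solution using extended Euclidean algorithm.
We get x₀ = -24, y₀ = 15.
Check: 13*-24 + 21*15 = 3 = 3 ✓

Step 3: Write the general solution.
x = -24 + (21/1)t = -24 + 21t
y = 15 - (13/1)t = 15 - 13t
for any integer t.

x = -24 + 21t, y = 15 - 13t for integer t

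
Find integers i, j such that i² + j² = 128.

We need to find integers i, j > 0 such that i² + j² = 128.
Trying i = 8: j² = 128 - 8² = 128 - 64 = 64
j = 8
Check: 8² + 8² = 64 + 64 = 128 ✓

128 = 8² + 8²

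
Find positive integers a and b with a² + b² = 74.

We need to find integers a, b > 0 such that a² + b² = 74.
Trying a = 5: b² = 74 - 5² = 74 - 25 = 49
b = 7
Check: 5² + 7² = 25 + 49 = 74 ✓

74 = 5² + 7²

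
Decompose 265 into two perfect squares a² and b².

We need to find integers a, b > 0 such that a² + b² = 265.
Trying a = 3: b² = 265 - 3² = 265 - 9 = 256
b = 16
Check: 3² + 16² = 9 + 256 = 265 ✓

265 = 3² + 16²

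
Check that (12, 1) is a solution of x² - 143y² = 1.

Compute x² = 12² = 144
Compute 143y² = 143·1² = 143·1 = 143
x² - 143y² = 144 - 143 = 1
Since this equals 1, (12, 1) is a solution.

Yes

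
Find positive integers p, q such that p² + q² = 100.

Search for p with 100 - p² a perfect square.
p = 6: 100 - 6² = 100 - 36 = 64 = 8² ✓
So p = 6, q = 8.

p = 6, q = 8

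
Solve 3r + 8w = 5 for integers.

Step 1: Check solvability.
gcd(3, 8) = 1
Since 1 divides 5, solutions exist.

Step 2: Apply extended Euclidean algorithm to find gcd.
We find integers such that 3*x0 + 8*y0 = 1

Step 3: Scale the particular solution.
Multiply by 5/1 = 5:
r = 15, w = -5

Step 4: Verify.
3*(15) + 8*(-5) = 5 = 5 ✓

r = 15, w = -5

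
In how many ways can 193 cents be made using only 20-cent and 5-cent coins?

We need non-negative integers (x, y) with 20x + 5y = 193.
For each x from 0 to 9, check if (193 - 20x) is a non-negative multiple of 5.
Solutions (x, y): none
Count: 0

0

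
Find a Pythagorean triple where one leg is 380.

We need the other leg and hypotenuse such that 380² + x² = c².
Take x = 261, c = 461: 380² + 261² = 144400 + 68121 = 212521 = 461² ✓
Triple: (261, 380, 461)

(261, 380, 461)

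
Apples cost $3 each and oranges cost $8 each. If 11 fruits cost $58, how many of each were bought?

Let a = apples, o = oranges.
a + o = 11
3a + 8o = 58
Substitute o = 11 - a:
3a + 8(11 - a) = 58
(3 - 8)a = 58 - 88
-5a = -30
a = 6, o = 11 - 6 = 5

Apples: 6, Oranges: 5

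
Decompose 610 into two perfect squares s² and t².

We need to find integers s, t > 0 such that s² + t² = 610.
Trying s = 9: t² = 610 - 9² = 610 - 81 = 529
t = 23
Check: 9² + 23² = 81 + 529 = 610 ✓

610 = 9² + 23²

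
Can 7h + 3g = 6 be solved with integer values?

Step 1: Compute gcd(7, 3).
gcd(7, 3) = 1

Step 2: Check divisibility.
Does 1 divide 6? 6 = 1 x 6, so yes.

By the theorem on linear Diophantine equations, 7h + 3g = 6 has integer solutions if and only if gcd(7, 3) divides 6. Since 1 | 6, solutions exist.

Yes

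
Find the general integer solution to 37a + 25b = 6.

Step 1: Compute gcd(37, 25) = 1.
Since 1 divides 6, solutions exist.

Step 2: Find a particular solution using extended Euclidean algorithm.
We get a₀ = -12, b₀ = 18.
Check: 37*-12 + 25*18 = 6 = 6 ✓

Step 3: Write the general solution.
a = -12 + (25/1)t = -12 + 25t
b = 18 - (37/1)t = 18 - 37t
for any integer t.

a = -12 + 25t, b = 18 - 37t for integer t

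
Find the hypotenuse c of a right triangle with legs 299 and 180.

c² = a² + b² = 299² + 180² = 89401 + 32400 = 121801
c = 349

349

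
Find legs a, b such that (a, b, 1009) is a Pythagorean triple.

We need a² + b² = 1009² = 1018081.
Trying: 559² + 840² = 312481 + 705600 = 1018081 ✓

(559, 840, 1009)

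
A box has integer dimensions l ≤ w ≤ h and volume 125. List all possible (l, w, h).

Iterate l from 1 to ⌊125^(1/3)⌋. For each l dividing 125, iterate w ≥ l with w dividing 125/l, and set h = 125/(l·w).
Triples found (3): (1×1×125), (1×5×25), (5×5×5)

(1×1×125), (1×5×25), (5×5×5)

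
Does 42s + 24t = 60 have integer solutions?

Step 1: Compute gcd(42, 24).
gcd(42, 24) = 6

Step 2: Check divisibility.
Does 6 divide 60? 60 = 6 x 10, so yes.

By the theorem on linear Diophantine equations, 42s + 24t = 60 has integer solutions if and only if gcd(42, 24) divides 60. Since 6 | 60, solutions exist.

Yes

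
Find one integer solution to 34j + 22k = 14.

Step 1: Check solvability.
gcd(34, 22) = 2
Since 2 divides 14, solutions exist.

Step 2: Apply extended Euclidean algorithm to find gcd.
We find integers such that 34*x0 + 22*y0 = 2

Step 3: Scale the particular solution.
Multiply by 14/2 = 7:
j = 14, k = -21

Step 4: Verify.
34*(14) + 22*(-21) = 14 = 14 ✓

j = 14, k = -21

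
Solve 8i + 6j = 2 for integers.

Step 1: Check solvability.
gcd(8, 6) = 2
Since 2 divides 2, solutions exist.

Step 2: Apply extended Euclidean algorithm to find gcd.
We find integers such that 8*x0 + 6*y0 = 2

Step 3: Scale the particular solution.
Multiply by 2/2 = 1:
i = 1, j = -1

Step 4: Verify.
8*(1) + 6*(-1) = 2 = 2 ✓

i = 1, j = -1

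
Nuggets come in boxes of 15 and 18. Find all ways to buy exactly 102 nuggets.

We need non-negative integers (x, y) with 15x + 18y = 102.
For each x in 0..6, check if 102 - 15x is a non-negative multiple of 18.
x = 2: 18y = 72, y = 4 ✓

(2 boxes of 15, 4 boxes of 18)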